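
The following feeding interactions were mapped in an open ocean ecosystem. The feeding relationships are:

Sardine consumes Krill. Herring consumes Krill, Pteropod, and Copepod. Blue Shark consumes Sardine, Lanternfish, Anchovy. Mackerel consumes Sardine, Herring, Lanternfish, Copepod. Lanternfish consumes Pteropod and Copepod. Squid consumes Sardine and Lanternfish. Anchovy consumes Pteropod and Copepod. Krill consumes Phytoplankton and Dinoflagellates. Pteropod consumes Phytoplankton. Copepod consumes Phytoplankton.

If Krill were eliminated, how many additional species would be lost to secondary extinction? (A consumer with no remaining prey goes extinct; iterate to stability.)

Remove Krill.
Round 1: Sardine (all prey gone) → extinct.
No further losses. Total secondary extinctions: 1.

1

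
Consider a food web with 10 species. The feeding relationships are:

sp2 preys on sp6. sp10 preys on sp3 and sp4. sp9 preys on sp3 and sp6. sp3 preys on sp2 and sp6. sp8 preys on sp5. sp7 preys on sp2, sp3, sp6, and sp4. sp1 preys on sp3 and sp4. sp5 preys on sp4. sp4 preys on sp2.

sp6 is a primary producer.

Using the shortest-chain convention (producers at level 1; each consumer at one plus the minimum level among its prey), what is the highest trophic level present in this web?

Producers (level 1): sp6.
Following each consumer down to its lowest-level prey: sp6 → sp2 → sp4 → sp5 → sp8 (levels 1 through 5).
All prey of sp8 (sp5 4) are at level 4 or above, so sp8 is at level 1 + 4 = 5.
Every consumer has at least one prey at level 4 or below, so none exceeds level 5.

5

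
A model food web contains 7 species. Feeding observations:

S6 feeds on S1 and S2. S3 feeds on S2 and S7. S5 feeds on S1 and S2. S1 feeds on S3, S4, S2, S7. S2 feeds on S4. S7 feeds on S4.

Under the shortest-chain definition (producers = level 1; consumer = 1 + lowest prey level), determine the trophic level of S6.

Trophic level 3

S4 is a producer → level 1.
S2 eats S4 → level 2.
S6 eats S2 → level 3.
No prey of S6 is below level 2, so 3 is the minimum.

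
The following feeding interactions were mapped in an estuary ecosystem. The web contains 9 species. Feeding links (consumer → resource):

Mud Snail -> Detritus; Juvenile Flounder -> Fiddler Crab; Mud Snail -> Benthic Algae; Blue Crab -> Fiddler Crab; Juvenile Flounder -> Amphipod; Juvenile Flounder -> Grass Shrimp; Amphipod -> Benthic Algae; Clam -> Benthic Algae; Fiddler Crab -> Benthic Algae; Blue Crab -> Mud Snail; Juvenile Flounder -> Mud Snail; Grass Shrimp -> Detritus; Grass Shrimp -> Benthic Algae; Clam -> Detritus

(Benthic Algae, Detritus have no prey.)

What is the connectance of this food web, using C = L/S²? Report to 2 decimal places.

The web has S = 9 species and L = 14 feeding links.
C = L / S² = 14 / 81 = 0.1728 ≈ 0.17.

C = 0.17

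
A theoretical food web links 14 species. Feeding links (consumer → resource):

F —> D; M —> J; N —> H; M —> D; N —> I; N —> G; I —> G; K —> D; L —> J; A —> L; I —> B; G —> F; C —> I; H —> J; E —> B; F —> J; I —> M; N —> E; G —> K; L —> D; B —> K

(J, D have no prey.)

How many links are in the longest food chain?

4 links

One longest chain: J → F → G → I → C.
It has 5 species and 4 links.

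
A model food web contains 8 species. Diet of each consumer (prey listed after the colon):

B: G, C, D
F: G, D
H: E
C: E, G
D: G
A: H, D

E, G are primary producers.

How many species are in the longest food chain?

3 species

One longest chain: E → H → A.
It has 3 species and 2 links.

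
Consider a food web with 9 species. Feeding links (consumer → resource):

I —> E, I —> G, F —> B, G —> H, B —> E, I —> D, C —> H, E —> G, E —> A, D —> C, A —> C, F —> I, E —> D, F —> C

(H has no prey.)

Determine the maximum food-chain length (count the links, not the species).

One longest chain: H → C → D → E → I → F.
It has 6 species and 5 links.

5 links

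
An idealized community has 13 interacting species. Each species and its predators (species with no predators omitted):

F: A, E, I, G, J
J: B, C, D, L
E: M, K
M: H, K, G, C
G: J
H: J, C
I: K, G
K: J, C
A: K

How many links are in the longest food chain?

5 links

One longest chain: F → E → M → H → J → B.
It has 6 species and 5 links.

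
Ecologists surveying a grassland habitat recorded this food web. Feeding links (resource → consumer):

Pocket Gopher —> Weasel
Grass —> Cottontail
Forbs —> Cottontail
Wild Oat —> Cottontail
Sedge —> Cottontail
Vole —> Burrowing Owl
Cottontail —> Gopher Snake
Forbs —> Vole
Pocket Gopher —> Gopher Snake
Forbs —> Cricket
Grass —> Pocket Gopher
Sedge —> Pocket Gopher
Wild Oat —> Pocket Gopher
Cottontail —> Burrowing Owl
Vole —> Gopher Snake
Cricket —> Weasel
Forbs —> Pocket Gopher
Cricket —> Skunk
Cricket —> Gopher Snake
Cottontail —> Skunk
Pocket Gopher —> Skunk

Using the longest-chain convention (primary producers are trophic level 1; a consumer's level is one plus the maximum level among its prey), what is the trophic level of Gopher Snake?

Forbs is a producer → level 1.
Cricket eats Forbs → level 2.
Gopher Snake eats Cricket (level 2); other prey at levels: Pocket Gopher 2, Vole 2, Cottontail 2 → level 3.

Trophic level 3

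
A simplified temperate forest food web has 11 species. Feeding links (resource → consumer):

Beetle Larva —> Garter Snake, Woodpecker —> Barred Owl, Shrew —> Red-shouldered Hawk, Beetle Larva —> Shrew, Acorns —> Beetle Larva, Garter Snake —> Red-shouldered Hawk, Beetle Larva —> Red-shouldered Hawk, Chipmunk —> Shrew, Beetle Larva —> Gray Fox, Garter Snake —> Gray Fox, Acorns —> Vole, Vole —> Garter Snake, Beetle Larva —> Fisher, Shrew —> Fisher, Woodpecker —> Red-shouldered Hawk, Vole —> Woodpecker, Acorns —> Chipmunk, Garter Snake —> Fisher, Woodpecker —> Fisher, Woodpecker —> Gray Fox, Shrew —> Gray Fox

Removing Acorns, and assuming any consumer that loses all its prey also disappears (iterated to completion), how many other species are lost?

Remove Acorns.
Round 1: Chipmunk (all prey gone), Vole (all prey gone), Beetle Larva (all prey gone) → extinct.
Round 2: Shrew (all prey gone), Garter Snake (all prey gone), Woodpecker (all prey gone) → extinct.
Round 3: Fisher (all prey gone), Gray Fox (all prey gone), Barred Owl (all prey gone), Red-shouldered Hawk (all prey gone) → extinct.
No further losses. Total secondary extinctions: 10.

10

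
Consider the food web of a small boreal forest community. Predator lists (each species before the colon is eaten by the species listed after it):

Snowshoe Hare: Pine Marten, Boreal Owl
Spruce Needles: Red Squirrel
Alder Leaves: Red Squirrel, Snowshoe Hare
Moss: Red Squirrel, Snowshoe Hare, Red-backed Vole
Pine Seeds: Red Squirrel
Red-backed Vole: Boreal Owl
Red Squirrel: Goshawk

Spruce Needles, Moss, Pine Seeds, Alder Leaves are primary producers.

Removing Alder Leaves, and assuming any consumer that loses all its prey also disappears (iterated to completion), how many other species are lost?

Remove Alder Leaves.
Every predator of it retains at least one other prey: Red Squirrel still has Spruce Needles, Moss, Pine Seeds; Snowshoe Hare still has Moss.
No consumer loses all prey, so no secondary extinctions occur.

0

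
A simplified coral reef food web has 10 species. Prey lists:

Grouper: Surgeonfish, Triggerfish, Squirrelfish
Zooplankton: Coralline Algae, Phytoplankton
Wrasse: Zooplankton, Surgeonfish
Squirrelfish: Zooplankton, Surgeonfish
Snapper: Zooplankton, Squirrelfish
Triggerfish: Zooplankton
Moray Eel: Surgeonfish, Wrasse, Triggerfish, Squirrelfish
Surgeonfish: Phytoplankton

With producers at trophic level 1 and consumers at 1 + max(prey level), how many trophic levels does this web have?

4

Producers (level 1): Coralline Algae, Phytoplankton.
Coralline Algae → Zooplankton → Squirrelfish → Snapper gives Snapper level 4.
No species has a prey at level 4, so no species reaches level 5.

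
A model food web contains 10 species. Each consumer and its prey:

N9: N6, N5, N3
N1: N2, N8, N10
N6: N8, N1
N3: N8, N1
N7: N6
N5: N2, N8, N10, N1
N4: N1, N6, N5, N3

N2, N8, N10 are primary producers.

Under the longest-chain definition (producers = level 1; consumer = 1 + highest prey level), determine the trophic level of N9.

N2 is a producer → level 1.
N1 eats N2 (level 1); other prey at levels: N8 1, N10 1 → level 2.
N6 eats N1 (level 2); other prey at levels: N8 1 → level 3.
N9 eats N6 (level 3); other prey at levels: N5 3, N3 3 → level 4.

Trophic level 4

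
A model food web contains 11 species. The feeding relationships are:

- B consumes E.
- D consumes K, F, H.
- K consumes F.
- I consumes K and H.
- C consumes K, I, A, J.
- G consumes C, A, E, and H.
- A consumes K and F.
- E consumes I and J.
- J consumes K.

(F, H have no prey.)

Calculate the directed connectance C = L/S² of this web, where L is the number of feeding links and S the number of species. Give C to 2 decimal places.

The web has S = 11 species and L = 20 feeding links.
C = L / S² = 20 / 121 = 0.1653 ≈ 0.17.

C = 0.17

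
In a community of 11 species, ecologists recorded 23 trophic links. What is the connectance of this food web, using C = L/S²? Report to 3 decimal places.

The web has S = 11 species and L = 23 feeding links.
C = L / S² = 23 / 121 = 0.1901 ≈ 0.190.

C = 0.190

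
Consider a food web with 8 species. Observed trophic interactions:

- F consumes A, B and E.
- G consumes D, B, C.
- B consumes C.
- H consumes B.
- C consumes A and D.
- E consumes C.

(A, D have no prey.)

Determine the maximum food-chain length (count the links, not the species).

One longest chain: A → C → B → H.
It has 4 species and 3 links.

3 links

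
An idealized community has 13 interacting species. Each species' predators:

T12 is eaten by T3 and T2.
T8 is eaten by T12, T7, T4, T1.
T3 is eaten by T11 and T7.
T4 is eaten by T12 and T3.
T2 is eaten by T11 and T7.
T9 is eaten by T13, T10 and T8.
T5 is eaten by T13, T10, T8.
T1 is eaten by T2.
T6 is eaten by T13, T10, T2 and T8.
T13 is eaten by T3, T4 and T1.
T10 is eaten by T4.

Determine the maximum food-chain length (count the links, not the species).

5 links

One longest chain: T9 → T10 → T4 → T12 → T3 → T11.
It has 6 species and 5 links.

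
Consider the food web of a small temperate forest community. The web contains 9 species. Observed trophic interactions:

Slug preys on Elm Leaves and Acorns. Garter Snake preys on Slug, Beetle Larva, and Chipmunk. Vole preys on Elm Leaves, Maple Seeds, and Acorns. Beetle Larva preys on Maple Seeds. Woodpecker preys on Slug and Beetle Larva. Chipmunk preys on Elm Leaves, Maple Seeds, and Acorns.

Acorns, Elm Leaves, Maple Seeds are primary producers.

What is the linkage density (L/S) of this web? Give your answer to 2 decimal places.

L/S = 1.56

There are L = 14 links among S = 9 species.
L/S = 14/9 = 1.5556 ≈ 1.56.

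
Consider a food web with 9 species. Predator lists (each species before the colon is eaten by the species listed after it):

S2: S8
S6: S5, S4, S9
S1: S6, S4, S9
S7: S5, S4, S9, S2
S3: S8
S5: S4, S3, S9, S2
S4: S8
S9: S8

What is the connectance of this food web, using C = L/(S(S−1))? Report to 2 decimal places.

The web has S = 9 species and L = 18 feeding links.
C = L / (S(S−1)) = 18 / 72 = 0.2500 ≈ 0.25.

C = 0.25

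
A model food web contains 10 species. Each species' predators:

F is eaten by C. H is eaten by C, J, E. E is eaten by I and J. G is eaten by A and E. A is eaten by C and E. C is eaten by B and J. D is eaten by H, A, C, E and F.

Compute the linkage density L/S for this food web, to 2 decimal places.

L/S = 1.70

There are L = 17 links among S = 10 species.
L/S = 17/10 = 1.7000 ≈ 1.70.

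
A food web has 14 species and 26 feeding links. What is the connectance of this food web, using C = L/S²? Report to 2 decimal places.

The web has S = 14 species and L = 26 feeding links.
C = L / S² = 26 / 196 = 0.1327 ≈ 0.13.

C = 0.13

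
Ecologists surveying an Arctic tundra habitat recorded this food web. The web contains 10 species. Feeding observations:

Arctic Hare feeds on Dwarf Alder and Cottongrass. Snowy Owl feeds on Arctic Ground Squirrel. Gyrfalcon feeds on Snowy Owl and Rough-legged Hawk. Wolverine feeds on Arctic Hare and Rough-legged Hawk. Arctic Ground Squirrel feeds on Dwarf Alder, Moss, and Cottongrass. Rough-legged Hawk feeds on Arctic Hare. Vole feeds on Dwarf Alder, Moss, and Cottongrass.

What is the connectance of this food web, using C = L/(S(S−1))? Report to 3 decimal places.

The web has S = 10 species and L = 14 feeding links.
C = L / (S(S−1)) = 14 / 90 = 0.1556 ≈ 0.156.

C = 0.156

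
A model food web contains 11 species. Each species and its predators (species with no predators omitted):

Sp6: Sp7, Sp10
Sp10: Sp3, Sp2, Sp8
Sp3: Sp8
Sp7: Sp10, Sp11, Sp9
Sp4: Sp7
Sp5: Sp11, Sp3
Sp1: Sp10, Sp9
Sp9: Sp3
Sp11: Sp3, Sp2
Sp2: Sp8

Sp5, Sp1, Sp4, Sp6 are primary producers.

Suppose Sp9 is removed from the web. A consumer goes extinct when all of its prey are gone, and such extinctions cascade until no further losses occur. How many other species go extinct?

0

Remove Sp9.
Every predator of it retains at least one other prey: Sp3 still has Sp5, Sp10, Sp11.
No consumer loses all prey, so no secondary extinctions occur.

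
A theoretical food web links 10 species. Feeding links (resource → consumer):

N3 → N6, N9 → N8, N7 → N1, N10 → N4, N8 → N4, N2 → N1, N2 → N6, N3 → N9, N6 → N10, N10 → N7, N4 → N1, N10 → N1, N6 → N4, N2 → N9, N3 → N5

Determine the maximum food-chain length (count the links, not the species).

4 links

One longest chain: N2 → N6 → N10 → N4 → N1.
It has 5 species and 4 links.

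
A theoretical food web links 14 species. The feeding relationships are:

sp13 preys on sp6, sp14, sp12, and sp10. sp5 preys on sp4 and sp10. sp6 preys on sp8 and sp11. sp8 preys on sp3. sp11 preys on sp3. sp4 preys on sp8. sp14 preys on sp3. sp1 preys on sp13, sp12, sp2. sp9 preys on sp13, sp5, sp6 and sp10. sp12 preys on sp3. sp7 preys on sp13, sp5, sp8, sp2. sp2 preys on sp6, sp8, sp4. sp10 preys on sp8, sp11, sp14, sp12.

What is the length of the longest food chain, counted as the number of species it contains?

5 species

One longest chain: sp3 → sp11 → sp6 → sp13 → sp1.
It has 5 species and 4 links.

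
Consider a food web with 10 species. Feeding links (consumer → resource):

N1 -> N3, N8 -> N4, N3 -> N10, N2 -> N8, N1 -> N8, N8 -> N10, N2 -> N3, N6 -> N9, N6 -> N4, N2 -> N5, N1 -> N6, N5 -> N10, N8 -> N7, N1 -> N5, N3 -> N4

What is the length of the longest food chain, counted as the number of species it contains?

3 species

One longest chain: N4 → N6 → N1.
It has 3 species and 2 links.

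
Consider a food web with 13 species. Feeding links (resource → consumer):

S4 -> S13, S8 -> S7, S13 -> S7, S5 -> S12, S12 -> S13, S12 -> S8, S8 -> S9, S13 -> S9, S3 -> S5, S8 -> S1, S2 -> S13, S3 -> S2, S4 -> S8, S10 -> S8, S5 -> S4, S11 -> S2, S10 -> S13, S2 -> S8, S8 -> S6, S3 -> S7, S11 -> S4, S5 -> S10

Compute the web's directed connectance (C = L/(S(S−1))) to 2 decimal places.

The web has S = 13 species and L = 22 feeding links.
C = L / (S(S−1)) = 22 / 156 = 0.1410 ≈ 0.14.

C = 0.14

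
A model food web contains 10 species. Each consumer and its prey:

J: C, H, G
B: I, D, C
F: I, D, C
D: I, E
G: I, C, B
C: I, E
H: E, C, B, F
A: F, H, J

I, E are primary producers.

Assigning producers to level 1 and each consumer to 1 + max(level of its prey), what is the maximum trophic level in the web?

6

Producers (level 1): I, E.
I → D → B → H → J → A gives A level 6.
No species has a prey at level 6, so no species reaches level 7.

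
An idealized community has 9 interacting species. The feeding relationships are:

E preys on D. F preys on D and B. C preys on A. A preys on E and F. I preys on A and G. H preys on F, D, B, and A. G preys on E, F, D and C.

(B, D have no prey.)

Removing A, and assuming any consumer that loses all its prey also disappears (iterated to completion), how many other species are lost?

Remove A.
Round 1: C (all prey gone) → extinct.
No further losses. Total secondary extinctions: 1.

1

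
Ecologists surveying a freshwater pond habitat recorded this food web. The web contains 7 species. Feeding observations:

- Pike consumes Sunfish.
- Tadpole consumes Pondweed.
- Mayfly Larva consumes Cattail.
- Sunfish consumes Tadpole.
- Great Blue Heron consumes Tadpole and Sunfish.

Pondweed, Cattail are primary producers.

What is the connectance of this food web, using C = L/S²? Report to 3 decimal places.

C = 0.122

The web has S = 7 species and L = 6 feeding links.
C = L / S² = 6 / 49 = 0.1224 ≈ 0.122.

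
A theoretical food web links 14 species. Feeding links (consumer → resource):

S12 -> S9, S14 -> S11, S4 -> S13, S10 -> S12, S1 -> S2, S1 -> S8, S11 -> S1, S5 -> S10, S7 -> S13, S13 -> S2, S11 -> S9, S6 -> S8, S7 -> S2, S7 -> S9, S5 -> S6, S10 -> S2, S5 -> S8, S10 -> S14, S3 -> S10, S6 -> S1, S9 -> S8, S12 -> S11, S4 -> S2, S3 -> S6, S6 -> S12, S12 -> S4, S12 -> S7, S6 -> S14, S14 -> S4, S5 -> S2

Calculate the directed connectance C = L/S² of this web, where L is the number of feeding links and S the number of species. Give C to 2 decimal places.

The web has S = 14 species and L = 30 feeding links.
C = L / S² = 30 / 196 = 0.1531 ≈ 0.15.

C = 0.15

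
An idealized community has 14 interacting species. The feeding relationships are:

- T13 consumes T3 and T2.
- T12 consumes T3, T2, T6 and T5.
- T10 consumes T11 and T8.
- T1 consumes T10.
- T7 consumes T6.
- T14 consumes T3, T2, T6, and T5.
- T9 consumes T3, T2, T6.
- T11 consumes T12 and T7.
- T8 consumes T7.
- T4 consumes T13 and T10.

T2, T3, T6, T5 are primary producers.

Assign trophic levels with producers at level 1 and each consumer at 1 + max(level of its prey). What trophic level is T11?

Trophic level 3

T2 is a producer → level 1.
T12 eats T2 (level 1); other prey at levels: T3 1, T6 1, T5 1 → level 2.
T11 eats T12 (level 2); other prey at levels: T7 2 → level 3.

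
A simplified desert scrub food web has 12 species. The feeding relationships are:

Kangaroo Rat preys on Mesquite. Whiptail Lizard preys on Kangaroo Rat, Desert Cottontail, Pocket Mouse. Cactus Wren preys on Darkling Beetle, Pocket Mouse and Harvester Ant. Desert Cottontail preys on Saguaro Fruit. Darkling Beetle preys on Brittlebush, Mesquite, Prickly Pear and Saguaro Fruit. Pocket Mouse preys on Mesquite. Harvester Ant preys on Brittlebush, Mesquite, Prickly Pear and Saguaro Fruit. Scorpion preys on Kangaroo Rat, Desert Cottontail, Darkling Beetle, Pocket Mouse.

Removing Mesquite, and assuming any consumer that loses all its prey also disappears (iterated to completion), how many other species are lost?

Remove Mesquite.
Round 1: Kangaroo Rat (all prey gone), Pocket Mouse (all prey gone) → extinct.
No further losses. Total secondary extinctions: 2.

2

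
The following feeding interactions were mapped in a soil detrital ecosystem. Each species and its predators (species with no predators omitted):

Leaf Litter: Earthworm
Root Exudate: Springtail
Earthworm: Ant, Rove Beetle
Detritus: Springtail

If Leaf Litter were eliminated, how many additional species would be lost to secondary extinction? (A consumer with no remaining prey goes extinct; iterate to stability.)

Remove Leaf Litter.
Round 1: Earthworm (all prey gone) → extinct.
Round 2: Ant (all prey gone), Rove Beetle (all prey gone) → extinct.
No further losses. Total secondary extinctions: 3.

3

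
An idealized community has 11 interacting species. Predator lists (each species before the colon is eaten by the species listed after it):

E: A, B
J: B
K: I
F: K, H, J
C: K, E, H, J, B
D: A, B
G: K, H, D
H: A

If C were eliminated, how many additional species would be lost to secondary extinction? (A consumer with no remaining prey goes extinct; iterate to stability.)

Remove C.
Round 1: E (all prey gone) → extinct.
No further losses. Total secondary extinctions: 1.

1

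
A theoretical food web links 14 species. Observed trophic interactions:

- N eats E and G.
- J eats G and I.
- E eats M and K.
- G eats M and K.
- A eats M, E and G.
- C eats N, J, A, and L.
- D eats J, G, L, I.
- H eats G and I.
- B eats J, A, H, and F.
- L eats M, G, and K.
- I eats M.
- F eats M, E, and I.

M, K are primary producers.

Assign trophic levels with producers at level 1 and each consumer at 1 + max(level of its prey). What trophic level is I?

M is a producer → level 1.
I eats M → level 2.

Trophic level 2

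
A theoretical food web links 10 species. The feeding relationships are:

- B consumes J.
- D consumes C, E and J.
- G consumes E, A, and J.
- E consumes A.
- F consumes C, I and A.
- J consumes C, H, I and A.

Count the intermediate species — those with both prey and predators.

Intermediate species (has both prey and predators): E, J.
Count: 2.

2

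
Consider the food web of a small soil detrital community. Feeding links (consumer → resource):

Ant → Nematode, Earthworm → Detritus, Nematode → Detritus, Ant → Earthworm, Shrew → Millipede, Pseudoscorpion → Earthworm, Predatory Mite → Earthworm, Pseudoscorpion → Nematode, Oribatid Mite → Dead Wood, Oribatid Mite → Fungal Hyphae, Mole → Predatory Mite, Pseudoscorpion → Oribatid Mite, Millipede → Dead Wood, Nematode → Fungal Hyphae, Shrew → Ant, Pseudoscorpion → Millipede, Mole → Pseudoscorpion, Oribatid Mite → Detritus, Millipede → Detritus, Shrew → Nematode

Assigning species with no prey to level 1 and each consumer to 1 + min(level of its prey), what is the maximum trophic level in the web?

4

Basal resources (level 1): Detritus, Dead Wood, Fungal Hyphae.
Following each consumer down to its lowest-level prey: Detritus → Oribatid Mite → Pseudoscorpion → Mole (levels 1 through 4).
All prey of Mole (Pseudoscorpion 3, Predatory Mite 3) are at level 3 or above, so Mole is at level 1 + 3 = 4.
Every consumer has at least one prey at level 3 or below, so none exceeds level 4.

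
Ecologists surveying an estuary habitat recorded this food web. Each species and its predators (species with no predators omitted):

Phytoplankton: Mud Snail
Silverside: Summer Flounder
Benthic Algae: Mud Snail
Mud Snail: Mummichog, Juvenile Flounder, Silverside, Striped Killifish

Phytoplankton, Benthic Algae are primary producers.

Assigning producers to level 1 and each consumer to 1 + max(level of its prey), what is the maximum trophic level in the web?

Producers (level 1): Phytoplankton, Benthic Algae.
Phytoplankton → Mud Snail → Silverside → Summer Flounder gives Summer Flounder level 4.
No species has a prey at level 4, so no species reaches level 5.

4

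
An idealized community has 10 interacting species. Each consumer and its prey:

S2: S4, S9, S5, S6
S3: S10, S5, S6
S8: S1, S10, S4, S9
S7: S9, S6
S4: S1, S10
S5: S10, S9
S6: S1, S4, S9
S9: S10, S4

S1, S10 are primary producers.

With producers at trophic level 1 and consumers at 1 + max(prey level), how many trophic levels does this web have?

5

Producers (level 1): S1, S10.
S1 → S4 → S9 → S6 → S7 gives S7 level 5.
No species has a prey at level 5, so no species reaches level 6.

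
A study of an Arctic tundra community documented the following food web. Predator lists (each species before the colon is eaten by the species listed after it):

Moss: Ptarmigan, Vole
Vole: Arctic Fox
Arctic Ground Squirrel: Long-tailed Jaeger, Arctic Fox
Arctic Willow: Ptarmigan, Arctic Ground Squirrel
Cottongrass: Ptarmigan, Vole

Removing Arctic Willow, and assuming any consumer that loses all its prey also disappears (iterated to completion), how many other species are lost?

2

Remove Arctic Willow.
Round 1: Arctic Ground Squirrel (all prey gone) → extinct.
Round 2: Long-tailed Jaeger (all prey gone) → extinct.
No further losses. Total secondary extinctions: 2.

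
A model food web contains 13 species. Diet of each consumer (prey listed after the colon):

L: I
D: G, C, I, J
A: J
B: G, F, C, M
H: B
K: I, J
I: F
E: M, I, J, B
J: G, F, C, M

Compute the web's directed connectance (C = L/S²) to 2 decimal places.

The web has S = 13 species and L = 22 feeding links.
C = L / S² = 22 / 169 = 0.1302 ≈ 0.13.

C = 0.13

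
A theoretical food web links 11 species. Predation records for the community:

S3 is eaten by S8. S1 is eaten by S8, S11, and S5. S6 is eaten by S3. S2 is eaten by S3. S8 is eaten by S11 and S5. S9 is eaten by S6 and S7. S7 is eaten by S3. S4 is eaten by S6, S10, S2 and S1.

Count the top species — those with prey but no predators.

3

Top species (has prey, but nothing eats it): S10, S11, S5.
Count: 3.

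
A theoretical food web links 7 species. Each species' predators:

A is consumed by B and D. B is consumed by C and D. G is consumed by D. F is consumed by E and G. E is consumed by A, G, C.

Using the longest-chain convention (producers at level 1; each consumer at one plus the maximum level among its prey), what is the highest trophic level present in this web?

Producers (level 1): F.
F → E → A → B → C gives C level 5.
No species has a prey at level 5, so no species reaches level 6.

5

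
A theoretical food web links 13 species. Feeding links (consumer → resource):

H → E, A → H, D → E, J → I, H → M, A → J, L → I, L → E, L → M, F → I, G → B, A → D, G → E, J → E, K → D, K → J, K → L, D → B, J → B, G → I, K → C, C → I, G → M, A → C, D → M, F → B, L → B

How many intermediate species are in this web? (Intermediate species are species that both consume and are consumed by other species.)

5

Intermediate species (has both prey and predators): H, J, D, C, L.
Count: 5.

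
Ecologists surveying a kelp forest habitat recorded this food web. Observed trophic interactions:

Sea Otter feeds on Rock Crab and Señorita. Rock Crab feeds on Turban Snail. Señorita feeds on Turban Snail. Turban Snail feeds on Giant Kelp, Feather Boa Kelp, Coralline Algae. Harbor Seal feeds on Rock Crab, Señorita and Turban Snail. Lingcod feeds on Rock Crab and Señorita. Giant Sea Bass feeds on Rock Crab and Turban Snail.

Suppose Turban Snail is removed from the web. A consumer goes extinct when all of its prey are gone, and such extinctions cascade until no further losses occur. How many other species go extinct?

Remove Turban Snail.
Round 1: Rock Crab (all prey gone), Señorita (all prey gone) → extinct.
Round 2: Lingcod (all prey gone), Harbor Seal (all prey gone), Giant Sea Bass (all prey gone), Sea Otter (all prey gone) → extinct.
No further losses. Total secondary extinctions: 6.

6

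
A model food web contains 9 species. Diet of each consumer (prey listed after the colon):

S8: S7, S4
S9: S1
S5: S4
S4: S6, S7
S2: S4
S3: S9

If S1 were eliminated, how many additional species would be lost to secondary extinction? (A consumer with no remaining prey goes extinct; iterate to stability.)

2

Remove S1.
Round 1: S9 (all prey gone) → extinct.
Round 2: S3 (all prey gone) → extinct.
No further losses. Total secondary extinctions: 2.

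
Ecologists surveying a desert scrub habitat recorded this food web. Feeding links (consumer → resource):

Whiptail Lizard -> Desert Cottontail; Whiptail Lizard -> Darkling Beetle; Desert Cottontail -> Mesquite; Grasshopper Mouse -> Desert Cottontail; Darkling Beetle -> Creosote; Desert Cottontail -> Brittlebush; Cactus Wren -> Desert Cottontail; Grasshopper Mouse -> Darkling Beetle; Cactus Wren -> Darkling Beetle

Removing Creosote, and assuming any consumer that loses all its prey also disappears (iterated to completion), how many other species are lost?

1

Remove Creosote.
Round 1: Darkling Beetle (all prey gone) → extinct.
No further losses. Total secondary extinctions: 1.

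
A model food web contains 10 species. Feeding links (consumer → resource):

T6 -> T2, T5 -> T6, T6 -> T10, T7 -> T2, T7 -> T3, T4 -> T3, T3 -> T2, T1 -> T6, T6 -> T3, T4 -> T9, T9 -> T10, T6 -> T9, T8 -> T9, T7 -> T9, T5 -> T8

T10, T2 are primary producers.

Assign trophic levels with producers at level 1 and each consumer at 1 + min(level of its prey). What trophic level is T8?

T10 is a producer → level 1.
T9 eats T10 → level 2.
T8 eats T9 → level 3.
No prey of T8 is below level 2, so 3 is the minimum.

Trophic level 3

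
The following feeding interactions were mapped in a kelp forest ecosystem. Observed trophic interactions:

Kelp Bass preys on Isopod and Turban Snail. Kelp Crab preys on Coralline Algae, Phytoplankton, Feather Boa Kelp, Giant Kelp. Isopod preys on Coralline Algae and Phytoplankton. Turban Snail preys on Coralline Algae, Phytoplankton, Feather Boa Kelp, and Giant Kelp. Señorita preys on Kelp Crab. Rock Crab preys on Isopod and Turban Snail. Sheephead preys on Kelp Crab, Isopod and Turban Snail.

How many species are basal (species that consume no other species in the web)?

Basal species (no prey listed): Coralline Algae, Giant Kelp, Feather Boa Kelp, Phytoplankton.
Count: 4.

4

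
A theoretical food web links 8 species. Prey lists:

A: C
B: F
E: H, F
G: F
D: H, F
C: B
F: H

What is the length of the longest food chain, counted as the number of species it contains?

5 species

One longest chain: H → F → B → C → A.
It has 5 species and 4 links.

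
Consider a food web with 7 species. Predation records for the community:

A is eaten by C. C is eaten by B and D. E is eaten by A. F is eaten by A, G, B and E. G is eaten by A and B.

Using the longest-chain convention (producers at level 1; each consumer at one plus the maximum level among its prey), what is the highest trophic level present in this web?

5

Producers (level 1): F.
F → G → A → C → D gives D level 5.
No species has a prey at level 5, so no species reaches level 6.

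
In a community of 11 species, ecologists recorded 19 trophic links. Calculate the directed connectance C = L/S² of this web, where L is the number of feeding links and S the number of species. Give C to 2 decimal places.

C = 0.16

The web has S = 11 species and L = 19 feeding links.
C = L / S² = 19 / 121 = 0.1570 ≈ 0.16.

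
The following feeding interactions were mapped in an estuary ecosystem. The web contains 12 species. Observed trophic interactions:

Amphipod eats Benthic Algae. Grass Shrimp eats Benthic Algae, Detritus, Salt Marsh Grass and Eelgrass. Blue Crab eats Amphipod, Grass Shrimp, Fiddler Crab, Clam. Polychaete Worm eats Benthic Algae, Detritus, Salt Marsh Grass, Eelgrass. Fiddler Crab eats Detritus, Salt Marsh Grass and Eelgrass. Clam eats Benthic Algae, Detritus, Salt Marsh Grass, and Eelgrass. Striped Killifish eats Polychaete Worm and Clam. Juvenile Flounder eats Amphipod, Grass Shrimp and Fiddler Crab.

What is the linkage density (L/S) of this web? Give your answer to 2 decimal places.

L/S = 2.08

There are L = 25 links among S = 12 species.
L/S = 25/12 = 2.0833 ≈ 2.08.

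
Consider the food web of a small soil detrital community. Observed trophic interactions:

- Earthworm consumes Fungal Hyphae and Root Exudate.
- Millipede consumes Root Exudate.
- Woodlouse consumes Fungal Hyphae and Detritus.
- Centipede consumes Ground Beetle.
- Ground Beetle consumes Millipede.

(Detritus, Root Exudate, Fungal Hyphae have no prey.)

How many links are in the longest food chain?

One longest chain: Root Exudate → Millipede → Ground Beetle → Centipede.
It has 4 species and 3 links.

3 links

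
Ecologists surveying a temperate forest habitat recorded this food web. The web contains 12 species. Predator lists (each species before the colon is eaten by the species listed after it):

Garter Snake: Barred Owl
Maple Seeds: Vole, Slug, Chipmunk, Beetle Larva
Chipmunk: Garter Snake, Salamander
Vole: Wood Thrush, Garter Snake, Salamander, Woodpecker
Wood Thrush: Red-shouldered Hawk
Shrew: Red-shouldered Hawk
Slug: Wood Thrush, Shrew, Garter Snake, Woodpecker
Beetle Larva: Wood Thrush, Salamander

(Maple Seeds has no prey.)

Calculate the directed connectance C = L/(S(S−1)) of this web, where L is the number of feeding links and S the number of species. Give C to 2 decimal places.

C = 0.14

The web has S = 12 species and L = 19 feeding links.
C = L / (S(S−1)) = 19 / 132 = 0.1439 ≈ 0.14.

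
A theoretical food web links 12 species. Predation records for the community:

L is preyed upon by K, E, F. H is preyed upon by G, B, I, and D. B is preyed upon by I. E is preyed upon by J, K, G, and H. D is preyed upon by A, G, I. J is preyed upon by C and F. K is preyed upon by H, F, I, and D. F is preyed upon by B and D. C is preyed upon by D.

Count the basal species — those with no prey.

1

Basal species (no prey listed): L.
Count: 1.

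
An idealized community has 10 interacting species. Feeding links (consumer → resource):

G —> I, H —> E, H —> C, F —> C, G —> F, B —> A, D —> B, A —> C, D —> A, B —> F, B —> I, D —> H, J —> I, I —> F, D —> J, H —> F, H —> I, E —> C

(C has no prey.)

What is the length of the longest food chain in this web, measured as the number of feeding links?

One longest chain: C → F → I → H → D.
It has 5 species and 4 links.

4 links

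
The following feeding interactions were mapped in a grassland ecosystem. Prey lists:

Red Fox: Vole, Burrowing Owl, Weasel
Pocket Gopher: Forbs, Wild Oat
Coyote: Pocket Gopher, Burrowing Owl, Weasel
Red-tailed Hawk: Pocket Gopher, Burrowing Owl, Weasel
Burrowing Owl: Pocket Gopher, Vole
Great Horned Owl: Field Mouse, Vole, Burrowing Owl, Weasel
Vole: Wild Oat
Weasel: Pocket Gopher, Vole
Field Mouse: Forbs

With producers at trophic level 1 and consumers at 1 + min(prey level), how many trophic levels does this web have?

Producers (level 1): Forbs, Wild Oat.
Following each consumer down to its lowest-level prey: Forbs → Pocket Gopher → Coyote (levels 1 through 3).
All prey of Coyote (Pocket Gopher 2, Burrowing Owl 3, Weasel 3) are at level 2 or above, so Coyote is at level 1 + 2 = 3.
Every consumer has at least one prey at level 2 or below, so none exceeds level 3.

3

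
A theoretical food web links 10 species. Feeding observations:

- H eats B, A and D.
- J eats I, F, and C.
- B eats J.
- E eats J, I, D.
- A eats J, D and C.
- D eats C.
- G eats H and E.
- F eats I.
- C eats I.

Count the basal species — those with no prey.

1

Basal species (no prey listed): I.
Count: 1.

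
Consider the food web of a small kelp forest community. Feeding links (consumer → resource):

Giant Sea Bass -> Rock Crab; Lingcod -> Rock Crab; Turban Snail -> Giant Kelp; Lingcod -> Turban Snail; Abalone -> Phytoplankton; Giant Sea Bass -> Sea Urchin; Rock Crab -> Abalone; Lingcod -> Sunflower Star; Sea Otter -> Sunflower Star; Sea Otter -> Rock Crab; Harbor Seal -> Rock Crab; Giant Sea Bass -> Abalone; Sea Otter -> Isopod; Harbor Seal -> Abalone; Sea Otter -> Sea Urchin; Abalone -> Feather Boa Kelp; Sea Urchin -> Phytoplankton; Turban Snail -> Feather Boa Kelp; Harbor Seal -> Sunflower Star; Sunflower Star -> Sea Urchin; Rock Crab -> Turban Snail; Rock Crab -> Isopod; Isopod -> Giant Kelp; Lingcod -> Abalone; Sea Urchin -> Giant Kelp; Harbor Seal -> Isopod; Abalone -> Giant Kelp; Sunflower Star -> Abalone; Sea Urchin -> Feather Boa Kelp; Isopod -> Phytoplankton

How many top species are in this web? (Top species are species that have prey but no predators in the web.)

4

Top species (has prey, but nothing eats it): Harbor Seal, Giant Sea Bass, Lingcod, Sea Otter.
Count: 4.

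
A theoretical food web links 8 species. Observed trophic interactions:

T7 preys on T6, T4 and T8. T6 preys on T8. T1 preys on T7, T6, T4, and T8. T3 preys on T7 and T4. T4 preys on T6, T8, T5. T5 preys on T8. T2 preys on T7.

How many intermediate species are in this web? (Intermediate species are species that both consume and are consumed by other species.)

Intermediate species (has both prey and predators): T5, T6, T4, T7.
Count: 4.

4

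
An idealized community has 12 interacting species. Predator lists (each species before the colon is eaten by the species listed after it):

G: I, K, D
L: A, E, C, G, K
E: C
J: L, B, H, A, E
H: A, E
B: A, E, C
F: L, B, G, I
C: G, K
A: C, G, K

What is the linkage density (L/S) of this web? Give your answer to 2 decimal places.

L/S = 2.33

There are L = 28 links among S = 12 species.
L/S = 28/12 = 2.3333 ≈ 2.33.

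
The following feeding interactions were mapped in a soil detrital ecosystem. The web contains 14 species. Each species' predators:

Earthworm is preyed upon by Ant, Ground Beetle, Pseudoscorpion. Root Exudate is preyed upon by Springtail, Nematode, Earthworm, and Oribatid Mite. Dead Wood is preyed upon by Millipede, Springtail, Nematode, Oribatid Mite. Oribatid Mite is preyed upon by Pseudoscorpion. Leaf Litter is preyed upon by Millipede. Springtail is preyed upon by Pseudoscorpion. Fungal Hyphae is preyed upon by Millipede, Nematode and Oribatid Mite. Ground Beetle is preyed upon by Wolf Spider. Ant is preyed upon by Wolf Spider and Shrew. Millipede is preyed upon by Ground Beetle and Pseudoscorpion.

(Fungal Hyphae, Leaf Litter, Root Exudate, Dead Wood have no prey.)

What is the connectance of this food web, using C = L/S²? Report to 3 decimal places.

C = 0.112

The web has S = 14 species and L = 22 feeding links.
C = L / S² = 22 / 196 = 0.1122 ≈ 0.112.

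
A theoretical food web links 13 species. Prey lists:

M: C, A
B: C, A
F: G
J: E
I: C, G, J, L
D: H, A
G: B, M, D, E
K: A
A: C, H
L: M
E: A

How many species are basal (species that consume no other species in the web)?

Basal species (no prey listed): C, H.
Count: 2.

2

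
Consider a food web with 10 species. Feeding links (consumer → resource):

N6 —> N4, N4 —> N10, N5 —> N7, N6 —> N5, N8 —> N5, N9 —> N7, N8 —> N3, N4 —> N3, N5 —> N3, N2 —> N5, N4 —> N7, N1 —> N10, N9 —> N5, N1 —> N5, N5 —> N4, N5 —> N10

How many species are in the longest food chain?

4 species

One longest chain: N10 → N4 → N5 → N6.
It has 4 species and 3 links.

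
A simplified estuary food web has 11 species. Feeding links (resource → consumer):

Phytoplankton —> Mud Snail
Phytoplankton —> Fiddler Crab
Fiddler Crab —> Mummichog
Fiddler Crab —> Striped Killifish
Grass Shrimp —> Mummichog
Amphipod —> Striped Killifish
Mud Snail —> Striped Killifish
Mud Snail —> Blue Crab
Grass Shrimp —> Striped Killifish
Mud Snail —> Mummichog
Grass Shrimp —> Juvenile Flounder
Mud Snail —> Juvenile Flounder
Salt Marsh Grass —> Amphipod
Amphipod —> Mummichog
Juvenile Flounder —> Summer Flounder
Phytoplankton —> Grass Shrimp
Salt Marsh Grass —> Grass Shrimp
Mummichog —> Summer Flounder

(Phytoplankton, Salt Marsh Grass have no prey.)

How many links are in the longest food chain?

3 links

One longest chain: Phytoplankton → Mud Snail → Juvenile Flounder → Summer Flounder.
It has 4 species and 3 links.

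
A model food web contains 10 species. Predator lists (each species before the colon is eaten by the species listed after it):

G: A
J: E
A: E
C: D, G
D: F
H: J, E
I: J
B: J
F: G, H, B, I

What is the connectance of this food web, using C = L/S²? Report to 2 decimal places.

The web has S = 10 species and L = 14 feeding links.
C = L / S² = 14 / 100 = 0.1400 ≈ 0.14.

C = 0.14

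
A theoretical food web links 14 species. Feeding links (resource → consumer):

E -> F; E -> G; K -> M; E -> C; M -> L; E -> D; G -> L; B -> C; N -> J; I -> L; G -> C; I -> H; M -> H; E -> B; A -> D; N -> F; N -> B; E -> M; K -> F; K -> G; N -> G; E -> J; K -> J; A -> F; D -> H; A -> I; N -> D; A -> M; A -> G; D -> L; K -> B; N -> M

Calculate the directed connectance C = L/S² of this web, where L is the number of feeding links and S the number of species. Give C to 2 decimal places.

The web has S = 14 species and L = 32 feeding links.
C = L / S² = 32 / 196 = 0.1633 ≈ 0.16.

C = 0.16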